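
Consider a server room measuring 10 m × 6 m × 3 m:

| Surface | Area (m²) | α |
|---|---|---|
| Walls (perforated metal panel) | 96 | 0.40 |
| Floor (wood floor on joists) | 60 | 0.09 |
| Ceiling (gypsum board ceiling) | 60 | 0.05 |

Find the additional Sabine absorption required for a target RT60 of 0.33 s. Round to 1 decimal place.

Summing Sᵢαᵢ: 38.400 + 5.400 + 3.000 → A₁ = 46.800 sabins.
V = 180 m³. Required absorption A₂ = 0.161 × 180 / 0.33 = 87.818 sabins.
ΔA = A₂ − A₁ = 87.818 − 46.800 = 41.0 sabins.

41.0 sabins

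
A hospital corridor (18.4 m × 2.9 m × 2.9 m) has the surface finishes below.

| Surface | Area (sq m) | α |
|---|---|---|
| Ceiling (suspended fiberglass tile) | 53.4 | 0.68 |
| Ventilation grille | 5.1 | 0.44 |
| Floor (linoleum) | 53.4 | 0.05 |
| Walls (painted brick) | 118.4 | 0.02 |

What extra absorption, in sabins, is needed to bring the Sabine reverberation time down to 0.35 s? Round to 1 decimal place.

27.6 sabins

Equivalent absorption area: A₁ = 53.4×0.68 + 5.1×0.44 + 53.4×0.05 + 118.4×0.02 = 43.594 sq m.
Target A₂ = 0.161·154.744/0.35 = 71.182 sabins (V = 154.744 m³).
ΔA = A₂ − A₁ = 71.182 − 43.594 = 27.6 sabins.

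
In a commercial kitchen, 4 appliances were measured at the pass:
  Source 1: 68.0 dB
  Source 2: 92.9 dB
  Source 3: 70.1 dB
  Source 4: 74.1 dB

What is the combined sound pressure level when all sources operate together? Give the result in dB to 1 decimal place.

93.0 dB

Sum in the linear (power) domain: Σ 10^(Lᵢ/10) = 10^(68.0/10) + 10^(92.9/10) + 10^(70.1/10) + 10^(74.1/10) = 1.992e+09.
L_total = 10·log₁₀(1.992e+09) = 93.0 dB.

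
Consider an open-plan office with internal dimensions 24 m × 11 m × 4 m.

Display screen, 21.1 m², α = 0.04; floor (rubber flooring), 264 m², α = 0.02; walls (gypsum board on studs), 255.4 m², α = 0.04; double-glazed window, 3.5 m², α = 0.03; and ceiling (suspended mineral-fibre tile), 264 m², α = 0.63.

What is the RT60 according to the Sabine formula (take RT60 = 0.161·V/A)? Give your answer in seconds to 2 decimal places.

Total absorption A = 21.1*0.04 + 264*0.02 + 255.4*0.04 + 3.5*0.03 + 264*0.63
  = 0.844 + 5.280 + 10.216 + 0.105 + 166.320 = 182.765 m² sabins.
Volume V = 24 × 11 × 4 = 1056 m³.
Sabine: RT60 = 0.161 × 1056 / 182.765 = 0.93 s.

0.93 sec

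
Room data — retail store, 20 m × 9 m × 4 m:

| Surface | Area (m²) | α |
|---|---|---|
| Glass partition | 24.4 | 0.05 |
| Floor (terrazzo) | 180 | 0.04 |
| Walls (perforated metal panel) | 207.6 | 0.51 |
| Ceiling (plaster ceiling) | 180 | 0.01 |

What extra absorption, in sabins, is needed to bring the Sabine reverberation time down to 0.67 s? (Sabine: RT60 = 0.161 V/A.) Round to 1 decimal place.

56.9 sabins

A₁ = Σ Sᵢαᵢ = 24.4×0.05 + 180×0.04 + 207.6×0.51 + 180×0.01 = 116.096 sabins.
For T = 0.67 s, need A₂ = 0.161·V/T = 0.161·720/0.67 = 173.015 sabins.
Additional absorption ΔA = 173.015 − 116.096 = 56.9 sabins.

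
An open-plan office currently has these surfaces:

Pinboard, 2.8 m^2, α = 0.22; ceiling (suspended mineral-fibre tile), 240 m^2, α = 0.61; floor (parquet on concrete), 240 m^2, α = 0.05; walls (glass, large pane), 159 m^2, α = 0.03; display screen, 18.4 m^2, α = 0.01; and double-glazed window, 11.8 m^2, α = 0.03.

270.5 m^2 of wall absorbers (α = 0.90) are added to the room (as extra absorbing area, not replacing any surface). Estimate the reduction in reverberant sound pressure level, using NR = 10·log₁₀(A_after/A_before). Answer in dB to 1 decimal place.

3.9 dB

Equivalent absorption area: A_before = 2.8×0.22 + 240×0.61 + 240×0.05 + 159×0.03 + 18.4×0.01 + 11.8×0.03 = 164.324 m^2.
Treatment contributes 270.5·0.90 = 243.450 sabins.
New total A_after = 407.774 sabins.
NR = 10·log₁₀(407.774/164.324) = 3.9 dB.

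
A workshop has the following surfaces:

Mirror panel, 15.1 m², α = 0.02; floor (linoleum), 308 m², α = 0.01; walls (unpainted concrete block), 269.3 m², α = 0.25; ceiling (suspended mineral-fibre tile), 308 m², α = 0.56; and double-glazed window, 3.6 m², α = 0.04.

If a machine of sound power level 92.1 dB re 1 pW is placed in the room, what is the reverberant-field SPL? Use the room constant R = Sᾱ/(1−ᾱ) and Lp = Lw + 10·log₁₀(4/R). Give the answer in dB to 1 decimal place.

72.9 dB

A = 243.331 sabins; S = 904.0 m².
ᾱ = 243.331/904.0 = 0.2692; R = Sᾱ/(1−ᾱ) = 243.331/(1−0.2692) = 332.965 m².
Lp = 92.1 + 10·log₁₀(4/332.965) = 92.1 + (-19.20) = 72.9 dB.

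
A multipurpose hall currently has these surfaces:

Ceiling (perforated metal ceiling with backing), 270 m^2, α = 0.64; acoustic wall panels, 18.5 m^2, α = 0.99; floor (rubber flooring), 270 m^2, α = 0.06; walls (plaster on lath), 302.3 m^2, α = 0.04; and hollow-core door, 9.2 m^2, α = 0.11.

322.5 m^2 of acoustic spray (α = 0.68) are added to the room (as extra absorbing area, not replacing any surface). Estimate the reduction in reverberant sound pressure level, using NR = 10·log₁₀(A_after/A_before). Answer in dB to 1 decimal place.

3.0 dB

Summing Sᵢαᵢ: 172.800 + 18.315 + 16.200 + 12.092 + 1.012 → A_before = 220.419 sabins.
Added absorption = 322.5 × 0.68 = 219.300 sabins.
New total A_after = 439.719 sabins.
Reduction = 10 log₁₀(A_after/A_before) = 10 log₁₀(1.9949) = 3.0 dB.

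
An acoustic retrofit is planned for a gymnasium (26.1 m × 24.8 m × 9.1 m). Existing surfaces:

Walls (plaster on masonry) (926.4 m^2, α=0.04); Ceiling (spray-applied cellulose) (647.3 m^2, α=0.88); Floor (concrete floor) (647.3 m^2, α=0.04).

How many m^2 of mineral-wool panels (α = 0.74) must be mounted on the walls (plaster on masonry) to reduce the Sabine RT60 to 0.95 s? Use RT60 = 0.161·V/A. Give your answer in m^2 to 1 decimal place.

A₁ = Σ Sᵢαᵢ = 926.4*0.04 + 647.3*0.88 + 647.3*0.04 = 632.572 sabins.
V = 5890.248 m³. Target absorption A₂ = 0.161 × 5890.248 / 0.95 = 998.242 sabins.
Absorption to add: 998.242 − 632.572 = 365.670 sabins.
Net gain per m^2: Δα = 0.74 − 0.04 = 0.70.
Area = ΔA/Δα = 365.670/0.70 = 522.4 m^2.

522.4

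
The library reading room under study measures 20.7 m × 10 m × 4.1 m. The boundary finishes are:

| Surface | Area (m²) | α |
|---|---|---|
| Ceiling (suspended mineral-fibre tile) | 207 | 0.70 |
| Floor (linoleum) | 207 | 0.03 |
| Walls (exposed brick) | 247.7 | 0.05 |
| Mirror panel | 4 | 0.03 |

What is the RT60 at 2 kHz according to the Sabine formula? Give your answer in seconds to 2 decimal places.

0.84 s

Summing Sᵢαᵢ: 144.900 + 6.210 + 12.385 + 0.120 → A = 163.615 sabins.
Volume V = 20.7 × 10 × 4.1 = 848.7 m³.
RT60 = 0.161 · V / A = 0.161 × 848.7 / 163.615 = 0.84 s.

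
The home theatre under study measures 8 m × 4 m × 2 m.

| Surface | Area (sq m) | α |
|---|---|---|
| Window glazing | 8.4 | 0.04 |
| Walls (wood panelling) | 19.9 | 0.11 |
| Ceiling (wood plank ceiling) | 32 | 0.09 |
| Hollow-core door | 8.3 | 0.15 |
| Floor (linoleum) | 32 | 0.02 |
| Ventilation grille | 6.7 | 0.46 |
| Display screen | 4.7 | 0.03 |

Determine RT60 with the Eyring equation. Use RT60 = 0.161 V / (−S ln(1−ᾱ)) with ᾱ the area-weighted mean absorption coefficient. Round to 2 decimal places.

0.93 sec

Total surface area S = 8.4 + 19.9 + 32 + 8.3 + 32 + 6.7 + 4.7 = 112.0 sq m.
Σ(Sᵢαᵢ) = 8.4×0.04 + 19.9×0.11 + 32×0.09 + 8.3×0.15 + 32×0.02 + 6.7×0.46 + 4.7×0.03 = 10.513.
ᾱ = 10.513 / 112.0 = 0.0939.
Eyring denominator: −S ln(1−ᾱ) = 11.044.
V = 8 × 4 × 2 = 64 m³.
RT60 = 0.161 × 64 / 11.044 = 0.93 s.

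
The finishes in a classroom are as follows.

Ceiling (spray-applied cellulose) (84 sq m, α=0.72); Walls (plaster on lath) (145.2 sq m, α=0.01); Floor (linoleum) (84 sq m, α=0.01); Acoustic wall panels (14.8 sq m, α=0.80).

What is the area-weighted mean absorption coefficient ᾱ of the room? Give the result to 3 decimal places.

0.227

S = Σ Sᵢ = 84 + 145.2 + 84 + 14.8 = 328.0 sq m.
Σ(Sᵢαᵢ) = 84·0.72 + 145.2·0.01 + 84·0.01 + 14.8·0.80 = 74.612.
ᾱ = 74.612 / 328.0 = 0.227.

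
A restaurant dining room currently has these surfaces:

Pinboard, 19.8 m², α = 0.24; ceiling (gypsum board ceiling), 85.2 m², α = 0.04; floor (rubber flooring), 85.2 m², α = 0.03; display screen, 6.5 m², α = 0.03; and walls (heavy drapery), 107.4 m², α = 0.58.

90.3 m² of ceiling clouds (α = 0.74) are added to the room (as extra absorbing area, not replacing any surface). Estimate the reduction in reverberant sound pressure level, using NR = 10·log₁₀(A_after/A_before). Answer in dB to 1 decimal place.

2.8 dB

Total absorption A_before = 19.8·0.24 + 85.2·0.04 + 85.2·0.03 + 6.5·0.03 + 107.4·0.58
  = 4.752 + 3.408 + 2.556 + 0.195 + 62.292 = 73.203 m² sabins.
Treatment contributes 90.3·0.74 = 66.822 sabins.
New total A_after = 140.025 sabins.
NR = 10·log₁₀(140.025/73.203) = 2.8 dB.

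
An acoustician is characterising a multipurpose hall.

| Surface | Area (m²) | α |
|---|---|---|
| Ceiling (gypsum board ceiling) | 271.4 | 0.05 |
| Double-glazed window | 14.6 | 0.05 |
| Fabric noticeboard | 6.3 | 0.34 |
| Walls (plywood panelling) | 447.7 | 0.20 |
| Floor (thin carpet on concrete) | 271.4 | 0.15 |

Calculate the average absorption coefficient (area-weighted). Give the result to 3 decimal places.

0.145

Total surface area S = 1011.4 m².
Weighted sum Σ Sα = 146.692.
ᾱ = 146.692 / 1011.4 = 0.145.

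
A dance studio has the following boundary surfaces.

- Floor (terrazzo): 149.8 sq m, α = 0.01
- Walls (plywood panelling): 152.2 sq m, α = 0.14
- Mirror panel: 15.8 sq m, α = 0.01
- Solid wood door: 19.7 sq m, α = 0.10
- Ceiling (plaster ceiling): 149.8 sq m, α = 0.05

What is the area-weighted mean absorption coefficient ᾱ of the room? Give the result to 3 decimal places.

0.067

Total surface area S = 487.3 sq m.
A = 149.8·0.01 + 152.2·0.14 + 15.8·0.01 + 19.7·0.10 + 149.8·0.05 = 32.424 sabins.
ᾱ = A/S = 0.067.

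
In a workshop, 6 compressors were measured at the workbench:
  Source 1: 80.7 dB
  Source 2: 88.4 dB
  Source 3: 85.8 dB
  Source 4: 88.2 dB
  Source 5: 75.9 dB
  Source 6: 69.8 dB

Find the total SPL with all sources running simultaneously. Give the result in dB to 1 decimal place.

92.8 dB

Converting to relative power and adding: 10^(80.7/10) + 10^(88.4/10) + 10^(85.8/10) + 10^(88.2/10) + 10^(75.9/10) + 10^(69.8/10) = 1.899e+09.
L_total = 10·log₁₀(1.899e+09) = 92.8 dB.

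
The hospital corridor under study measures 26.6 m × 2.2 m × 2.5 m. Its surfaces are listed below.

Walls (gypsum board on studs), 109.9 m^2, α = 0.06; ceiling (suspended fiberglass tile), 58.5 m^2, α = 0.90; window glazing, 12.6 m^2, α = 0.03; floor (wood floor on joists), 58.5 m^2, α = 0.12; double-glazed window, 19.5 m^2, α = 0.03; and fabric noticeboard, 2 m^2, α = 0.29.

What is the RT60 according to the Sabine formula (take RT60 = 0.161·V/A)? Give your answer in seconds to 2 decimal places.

A = Σ Sᵢαᵢ = 109.9×0.06 + 58.5×0.90 + 12.6×0.03 + 58.5×0.12 + 19.5×0.03 + 2×0.29 = 67.807 sabins.
Volume V = 26.6 × 2.2 × 2.5 = 146.3 m³.
Sabine: RT60 = 0.161 × 146.3 / 67.807 = 0.35 s.

0.35 seconds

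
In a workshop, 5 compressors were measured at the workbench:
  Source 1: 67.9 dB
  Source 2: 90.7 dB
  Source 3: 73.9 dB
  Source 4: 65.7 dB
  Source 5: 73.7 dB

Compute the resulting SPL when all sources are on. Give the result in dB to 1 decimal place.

Converting to relative power and adding: 10^(67.9/10) + 10^(90.7/10) + 10^(73.9/10) + 10^(65.7/10) + 10^(73.7/10) = 1.233e+09.
Combined level = 10 log₁₀(1.233e+09) = 90.9 dB.

90.9 dB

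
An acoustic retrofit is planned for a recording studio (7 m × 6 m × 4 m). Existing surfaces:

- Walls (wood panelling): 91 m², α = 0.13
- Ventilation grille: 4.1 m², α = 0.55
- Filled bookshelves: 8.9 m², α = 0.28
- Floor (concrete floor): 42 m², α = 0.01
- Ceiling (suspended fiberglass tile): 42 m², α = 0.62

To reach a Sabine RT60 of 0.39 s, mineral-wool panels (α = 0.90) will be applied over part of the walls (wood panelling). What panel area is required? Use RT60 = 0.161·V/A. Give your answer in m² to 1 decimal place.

34.2

Equivalent absorption area: A₁ = 91×0.13 + 4.1×0.55 + 8.9×0.28 + 42×0.01 + 42×0.62 = 43.037 m².
Required A₂ = 0.161·168/0.39 = 69.354 sabins.
Absorption to add: 69.354 − 43.037 = 26.317 sabins.
Net gain per m²: Δα = 0.90 − 0.13 = 0.77.
Area = ΔA/Δα = 26.317/0.77 = 34.2 m².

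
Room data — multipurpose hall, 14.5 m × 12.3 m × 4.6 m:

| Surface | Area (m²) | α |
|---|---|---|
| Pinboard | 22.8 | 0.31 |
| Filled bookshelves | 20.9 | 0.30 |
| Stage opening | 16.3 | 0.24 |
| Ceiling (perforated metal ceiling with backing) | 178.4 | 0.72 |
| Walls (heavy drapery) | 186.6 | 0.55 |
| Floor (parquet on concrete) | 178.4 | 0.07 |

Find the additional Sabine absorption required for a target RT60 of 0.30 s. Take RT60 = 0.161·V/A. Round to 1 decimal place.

179.5 sabins

Total absorption A₁ = 22.8×0.31 + 20.9×0.30 + 16.3×0.24 + 178.4×0.72 + 186.6×0.55 + 178.4×0.07
  = 7.068 + 6.270 + 3.912 + 128.448 + 102.630 + 12.488 = 260.816 m² sabins.
V = 820.41 m³. Required absorption A₂ = 0.161 × 820.41 / 0.30 = 440.287 sabins.
Additional absorption ΔA = 440.287 − 260.816 = 179.5 sabins.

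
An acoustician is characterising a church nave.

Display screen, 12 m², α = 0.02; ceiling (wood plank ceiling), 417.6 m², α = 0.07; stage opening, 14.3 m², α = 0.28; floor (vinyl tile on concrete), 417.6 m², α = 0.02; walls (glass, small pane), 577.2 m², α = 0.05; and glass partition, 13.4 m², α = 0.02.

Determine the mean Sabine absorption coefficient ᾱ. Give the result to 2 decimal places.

0.05

S = Σ Sᵢ = 12 + 417.6 + 14.3 + 417.6 + 577.2 + 13.4 = 1452.1 m².
Σ(Sᵢαᵢ) = 12×0.02 + 417.6×0.07 + 14.3×0.28 + 417.6×0.02 + 577.2×0.05 + 13.4×0.02 = 70.956.
ᾱ = A/S = 0.05.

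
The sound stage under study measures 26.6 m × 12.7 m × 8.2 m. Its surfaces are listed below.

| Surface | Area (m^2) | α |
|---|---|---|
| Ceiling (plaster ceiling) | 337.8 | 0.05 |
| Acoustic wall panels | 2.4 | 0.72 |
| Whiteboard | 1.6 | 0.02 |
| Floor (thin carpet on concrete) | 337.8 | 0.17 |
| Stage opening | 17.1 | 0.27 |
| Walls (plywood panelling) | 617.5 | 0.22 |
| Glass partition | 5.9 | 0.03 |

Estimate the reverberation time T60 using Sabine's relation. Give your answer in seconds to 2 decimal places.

Summing Sᵢαᵢ: 16.890 + 1.728 + 0.032 + 57.426 + 4.617 + 135.850 + 0.177 → A = 216.720 sabins.
V = 26.6·12.7·8.2 = 2770.124 m³.
Sabine: RT60 = 0.161 × 2770.124 / 216.720 = 2.06 s.

2.06 seconds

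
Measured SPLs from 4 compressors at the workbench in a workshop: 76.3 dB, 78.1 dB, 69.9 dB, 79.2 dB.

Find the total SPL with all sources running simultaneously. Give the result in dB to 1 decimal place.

83.0 dB

Σ 10^(Lᵢ/10) = 2.002e+08.
Combined level = 10 log₁₀(2.002e+08) = 83.0 dB.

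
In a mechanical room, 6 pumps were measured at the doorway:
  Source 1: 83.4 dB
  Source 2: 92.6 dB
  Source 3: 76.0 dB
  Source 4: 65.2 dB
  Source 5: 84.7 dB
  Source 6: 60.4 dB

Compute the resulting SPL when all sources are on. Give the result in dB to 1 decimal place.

93.8 dB

Σ 10^(Lᵢ/10) = 2.378e+09.
Back to dB: 10·log₁₀ Σ = 93.8 dB.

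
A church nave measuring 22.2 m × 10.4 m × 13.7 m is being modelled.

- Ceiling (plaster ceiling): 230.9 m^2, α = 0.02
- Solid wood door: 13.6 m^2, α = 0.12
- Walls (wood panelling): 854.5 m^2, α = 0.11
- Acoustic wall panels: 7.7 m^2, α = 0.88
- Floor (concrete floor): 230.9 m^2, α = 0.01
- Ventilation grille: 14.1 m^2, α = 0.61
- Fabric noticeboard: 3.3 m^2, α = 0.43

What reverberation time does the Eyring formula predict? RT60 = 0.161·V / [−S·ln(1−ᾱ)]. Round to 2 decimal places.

4.08 s

S = Σ Sᵢ = 1355.0 m^2.
Absorption A = 230.9×0.02 + 13.6×0.12 + 854.5×0.11 + 7.7×0.88 + 230.9×0.01 + 14.1×0.61 + 3.3×0.43 = 119.350 sabins.
Mean coefficient ᾱ = A/S = 0.0881.
Eyring denominator: −S ln(1−ᾱ) = 124.965.
V = 22.2 × 10.4 × 13.7 = 3163.056 m³.
T = 0.161·V/[−S·ln(1−ᾱ)] = 0.161·3163.056/124.965 = 4.08 s.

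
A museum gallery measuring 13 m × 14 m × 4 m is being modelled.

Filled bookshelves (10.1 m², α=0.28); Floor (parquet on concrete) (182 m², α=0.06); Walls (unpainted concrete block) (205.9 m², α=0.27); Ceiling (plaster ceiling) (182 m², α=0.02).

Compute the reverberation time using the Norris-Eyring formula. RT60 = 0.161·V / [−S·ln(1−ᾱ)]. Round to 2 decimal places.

1.50 sec

Total surface area S = 10.1 + 182 + 205.9 + 182 = 580.0 m².
Σ(Sᵢαᵢ) = 10.1·0.28 + 182·0.06 + 205.9·0.27 + 182·0.02 = 72.981.
Mean coefficient ᾱ = A/S = 0.1258.
−S·ln(1−ᾱ) = −580.0 × ln(1 − 0.1258) = 77.979.
V = 13 × 14 × 4 = 728 m³.
RT60 = 0.161 × 728 / 77.979 = 1.50 s.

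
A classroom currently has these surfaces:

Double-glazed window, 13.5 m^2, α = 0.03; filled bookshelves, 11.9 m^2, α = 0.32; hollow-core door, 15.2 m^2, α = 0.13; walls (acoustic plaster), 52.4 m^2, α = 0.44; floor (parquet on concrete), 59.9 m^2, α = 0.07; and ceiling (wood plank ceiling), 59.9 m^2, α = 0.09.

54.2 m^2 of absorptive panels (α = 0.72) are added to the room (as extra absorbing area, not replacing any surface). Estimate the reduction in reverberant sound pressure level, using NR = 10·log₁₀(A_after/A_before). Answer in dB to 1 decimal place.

Summing Sᵢαᵢ: 0.405 + 3.808 + 1.976 + 23.056 + 4.193 + 5.391 → A_before = 38.829 sabins.
Added absorption = 54.2 × 0.72 = 39.024 sabins.
New total A_after = 77.853 sabins.
NR = 10·log₁₀(77.853/38.829) = 3.0 dB.

3.0 dB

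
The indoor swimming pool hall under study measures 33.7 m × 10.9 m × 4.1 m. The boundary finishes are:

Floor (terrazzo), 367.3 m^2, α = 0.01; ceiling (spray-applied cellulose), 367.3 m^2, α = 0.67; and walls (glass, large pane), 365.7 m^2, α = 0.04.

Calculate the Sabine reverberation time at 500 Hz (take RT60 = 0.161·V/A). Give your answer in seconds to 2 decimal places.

0.92 s

Summing Sᵢαᵢ: 3.673 + 246.091 + 14.628 → A = 264.392 sabins.
V = 33.7·10.9·4.1 = 1506.053 m³.
RT60 = 0.161 · V / A = 0.161 × 1506.053 / 264.392 = 0.92 s.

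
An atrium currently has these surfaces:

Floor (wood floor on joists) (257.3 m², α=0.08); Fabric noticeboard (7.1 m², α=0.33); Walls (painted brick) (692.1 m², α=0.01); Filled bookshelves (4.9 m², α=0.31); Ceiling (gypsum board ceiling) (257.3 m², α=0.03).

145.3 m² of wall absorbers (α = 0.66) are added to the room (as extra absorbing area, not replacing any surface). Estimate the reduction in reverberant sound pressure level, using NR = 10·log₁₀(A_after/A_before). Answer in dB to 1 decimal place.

5.4 dB

Summing Sᵢαᵢ: 20.584 + 2.343 + 6.921 + 1.519 + 7.719 → A_before = 39.086 sabins.
Treatment contributes 145.3·0.66 = 95.898 sabins.
A_after = 39.086 + 95.898 = 134.984 sabins.
Reduction = 10 log₁₀(A_after/A_before) = 10 log₁₀(3.4535) = 5.4 dB.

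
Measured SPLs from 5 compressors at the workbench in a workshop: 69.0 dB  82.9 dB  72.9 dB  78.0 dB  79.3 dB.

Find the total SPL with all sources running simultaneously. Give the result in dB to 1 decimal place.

Converting to relative power and adding: 10^(69.0/10) + 10^(82.9/10) + 10^(72.9/10) + 10^(78.0/10) + 10^(79.3/10) = 3.706e+08.
Back to dB: 10·log₁₀ Σ = 85.7 dB.

85.7 dB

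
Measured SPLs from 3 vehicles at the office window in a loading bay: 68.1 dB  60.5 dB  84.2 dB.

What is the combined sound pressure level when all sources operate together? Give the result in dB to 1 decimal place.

84.3 dB

Σ 10^(Lᵢ/10) = 2.706e+08.
Combined level = 10 log₁₀(2.706e+08) = 84.3 dB.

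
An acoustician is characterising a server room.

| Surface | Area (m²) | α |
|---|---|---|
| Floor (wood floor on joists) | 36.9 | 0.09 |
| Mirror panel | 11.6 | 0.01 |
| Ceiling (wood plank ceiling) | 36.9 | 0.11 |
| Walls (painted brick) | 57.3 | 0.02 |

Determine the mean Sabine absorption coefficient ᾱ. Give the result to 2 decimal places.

Total surface area S = 142.7 m².
A = 36.9·0.09 + 11.6·0.01 + 36.9·0.11 + 57.3·0.02 = 8.642 sabins.
ᾱ = A/S = 0.06.

0.06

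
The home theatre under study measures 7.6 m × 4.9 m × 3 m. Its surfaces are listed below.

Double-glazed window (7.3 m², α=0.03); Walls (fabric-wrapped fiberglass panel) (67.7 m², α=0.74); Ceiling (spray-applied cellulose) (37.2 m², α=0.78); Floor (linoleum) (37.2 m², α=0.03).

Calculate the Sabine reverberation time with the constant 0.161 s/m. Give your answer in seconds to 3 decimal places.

0.224 s

Summing Sᵢαᵢ: 0.219 + 50.098 + 29.016 + 1.116 → A = 80.449 sabins.
Volume V = 7.6 × 4.9 × 3 = 111.72 m³.
Sabine: RT60 = 0.161 × 111.72 / 80.449 = 0.224 s.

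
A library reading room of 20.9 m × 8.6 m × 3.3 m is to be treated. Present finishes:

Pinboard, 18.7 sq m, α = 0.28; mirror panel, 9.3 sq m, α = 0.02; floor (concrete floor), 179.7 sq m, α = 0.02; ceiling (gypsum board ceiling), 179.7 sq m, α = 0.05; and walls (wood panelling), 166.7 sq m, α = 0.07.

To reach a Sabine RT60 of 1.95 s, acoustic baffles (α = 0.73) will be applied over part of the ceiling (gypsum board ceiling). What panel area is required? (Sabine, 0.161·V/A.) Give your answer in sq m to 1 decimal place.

28.4

Summing Sᵢαᵢ: 5.236 + 0.186 + 3.594 + 8.985 + 11.669 → A₁ = 29.670 sabins.
V = 593.142 m³. Target absorption A₂ = 0.161 × 593.142 / 1.95 = 48.972 sabins.
ΔA needed = 48.972 − 29.670 = 19.302 sabins.
Each sq m of panel replacing the ceiling (gypsum board ceiling) adds (0.73 − 0.05) = 0.68 sabins.
Area = ΔA/Δα = 19.302/0.68 = 28.4 sq m.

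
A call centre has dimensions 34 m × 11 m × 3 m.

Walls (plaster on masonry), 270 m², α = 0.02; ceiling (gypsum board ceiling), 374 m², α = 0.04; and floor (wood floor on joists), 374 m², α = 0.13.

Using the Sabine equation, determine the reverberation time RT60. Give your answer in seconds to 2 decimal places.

A = Σ Sᵢαᵢ = 270×0.02 + 374×0.04 + 374×0.13 = 68.980 sabins.
V = 34·11·3 = 1122 m³.
RT60 = 0.161 · V / A = 0.161 × 1122 / 68.980 = 2.62 s.

2.62 sec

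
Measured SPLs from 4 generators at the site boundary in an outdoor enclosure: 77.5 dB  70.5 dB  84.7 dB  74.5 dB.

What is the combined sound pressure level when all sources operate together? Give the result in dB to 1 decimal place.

Sum in the linear (power) domain: Σ 10^(Lᵢ/10) = 10^(77.5/10) + 10^(70.5/10) + 10^(84.7/10) + 10^(74.5/10) = 3.908e+08.
Back to dB: 10·log₁₀ Σ = 85.9 dB.

85.9 dB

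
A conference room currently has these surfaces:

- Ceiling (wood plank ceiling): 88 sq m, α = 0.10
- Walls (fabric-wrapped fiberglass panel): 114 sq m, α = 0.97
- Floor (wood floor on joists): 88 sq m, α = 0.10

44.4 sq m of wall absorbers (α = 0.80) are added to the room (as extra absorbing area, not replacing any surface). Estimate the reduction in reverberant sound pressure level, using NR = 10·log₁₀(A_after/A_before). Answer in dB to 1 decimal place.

A_before = Σ Sᵢαᵢ = 88·0.10 + 114·0.97 + 88·0.10 = 128.180 sabins.
Added absorption = 44.4 × 0.80 = 35.520 sabins.
A_after = 128.180 + 35.520 = 163.700 sabins.
Reduction = 10 log₁₀(A_after/A_before) = 10 log₁₀(1.2771) = 1.1 dB.

1.1 dB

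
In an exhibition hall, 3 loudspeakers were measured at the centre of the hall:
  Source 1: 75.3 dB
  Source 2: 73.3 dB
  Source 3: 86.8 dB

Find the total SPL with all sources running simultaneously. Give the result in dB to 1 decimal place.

Converting to relative power and adding: 10^(75.3/10) + 10^(73.3/10) + 10^(86.8/10) = 5.339e+08.
L_total = 10·log₁₀(5.339e+08) = 87.3 dB.

87.3 dB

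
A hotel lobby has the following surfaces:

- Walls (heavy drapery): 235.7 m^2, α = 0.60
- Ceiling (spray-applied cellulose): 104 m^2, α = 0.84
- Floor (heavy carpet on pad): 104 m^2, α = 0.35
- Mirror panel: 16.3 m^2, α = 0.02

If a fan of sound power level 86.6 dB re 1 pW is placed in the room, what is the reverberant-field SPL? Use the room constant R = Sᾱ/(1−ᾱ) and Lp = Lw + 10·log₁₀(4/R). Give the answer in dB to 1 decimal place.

A = 265.506 sabins; S = 460.0 m^2.
ᾱ = 0.5772, so room constant R = A/(1−ᾱ) = 627.971 m^2.
Lp = 86.6 + 10·log₁₀(4/627.971) = 86.6 + (-21.96) = 64.6 dB.

64.6 dB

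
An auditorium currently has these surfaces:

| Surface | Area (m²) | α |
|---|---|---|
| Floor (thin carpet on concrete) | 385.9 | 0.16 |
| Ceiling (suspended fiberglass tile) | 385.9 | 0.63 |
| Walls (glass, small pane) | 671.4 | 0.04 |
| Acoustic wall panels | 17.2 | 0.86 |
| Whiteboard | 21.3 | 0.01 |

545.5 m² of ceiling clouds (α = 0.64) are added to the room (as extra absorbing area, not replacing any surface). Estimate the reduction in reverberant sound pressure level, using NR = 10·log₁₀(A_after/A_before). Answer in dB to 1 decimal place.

3.0 dB

Total absorption A_before = 385.9·0.16 + 385.9·0.63 + 671.4·0.04 + 17.2·0.86 + 21.3·0.01
  = 61.744 + 243.117 + 26.856 + 14.792 + 0.213 = 346.722 m² sabins.
Added absorption = 545.5 × 0.64 = 349.120 sabins.
A_after = 346.722 + 349.120 = 695.842 sabins.
NR = 10·log₁₀(695.842/346.722) = 3.0 dB.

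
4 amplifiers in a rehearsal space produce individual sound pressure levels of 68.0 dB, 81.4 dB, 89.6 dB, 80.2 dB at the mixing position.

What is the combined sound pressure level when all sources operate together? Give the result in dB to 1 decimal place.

90.6 dB

Converting to relative power and adding: 10^(68.0/10) + 10^(81.4/10) + 10^(89.6/10) + 10^(80.2/10) = 1.161e+09.
L_total = 10·log₁₀(1.161e+09) = 90.6 dB.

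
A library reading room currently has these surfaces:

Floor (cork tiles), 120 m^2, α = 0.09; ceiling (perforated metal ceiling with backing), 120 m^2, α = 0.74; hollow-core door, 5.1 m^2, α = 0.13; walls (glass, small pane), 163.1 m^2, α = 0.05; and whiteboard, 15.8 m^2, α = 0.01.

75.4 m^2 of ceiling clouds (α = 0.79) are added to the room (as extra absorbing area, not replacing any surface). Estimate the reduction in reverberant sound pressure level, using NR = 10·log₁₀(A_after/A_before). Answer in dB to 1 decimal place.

1.9 dB

Summing Sᵢαᵢ: 10.800 + 88.800 + 0.663 + 8.155 + 0.158 → A_before = 108.576 sabins.
Added absorption = 75.4 × 0.79 = 59.566 sabins.
New total A_after = 168.142 sabins.
NR = 10·log₁₀(168.142/108.576) = 1.9 dB.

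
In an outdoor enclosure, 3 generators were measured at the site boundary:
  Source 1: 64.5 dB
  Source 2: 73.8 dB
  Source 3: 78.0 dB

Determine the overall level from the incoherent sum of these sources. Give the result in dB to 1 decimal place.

Converting to relative power and adding: 10^(64.5/10) + 10^(73.8/10) + 10^(78.0/10) = 8.99e+07.
Back to dB: 10·log₁₀ Σ = 79.5 dB.

79.5 dB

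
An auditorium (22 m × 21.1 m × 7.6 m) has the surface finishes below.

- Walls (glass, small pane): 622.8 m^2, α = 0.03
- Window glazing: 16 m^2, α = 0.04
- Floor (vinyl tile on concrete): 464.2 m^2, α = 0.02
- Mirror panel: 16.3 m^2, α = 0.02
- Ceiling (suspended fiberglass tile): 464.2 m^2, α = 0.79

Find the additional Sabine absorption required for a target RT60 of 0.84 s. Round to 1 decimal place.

A₁ = Σ Sᵢαᵢ = 622.8*0.03 + 16*0.04 + 464.2*0.02 + 16.3*0.02 + 464.2*0.79 = 395.652 sabins.
V = 3527.92 m³. Required absorption A₂ = 0.161 × 3527.92 / 0.84 = 676.185 sabins.
ΔA = A₂ − A₁ = 676.185 − 395.652 = 280.5 sabins.

280.5 sabins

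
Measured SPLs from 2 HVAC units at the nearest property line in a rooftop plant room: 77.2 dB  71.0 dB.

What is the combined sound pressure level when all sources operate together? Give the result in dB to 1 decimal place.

78.1 dB

Sum in the linear (power) domain: Σ 10^(Lᵢ/10) = 10^(77.2/10) + 10^(71.0/10) = 6.507e+07.
L_total = 10·log₁₀(6.507e+07) = 78.1 dB.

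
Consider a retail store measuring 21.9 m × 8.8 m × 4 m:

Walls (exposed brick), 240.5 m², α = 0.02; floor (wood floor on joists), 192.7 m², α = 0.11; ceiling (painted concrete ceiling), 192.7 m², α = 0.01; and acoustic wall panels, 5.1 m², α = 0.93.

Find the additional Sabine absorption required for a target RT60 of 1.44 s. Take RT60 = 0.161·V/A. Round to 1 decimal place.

53.5 sabins

Equivalent absorption area: A₁ = 240.5·0.02 + 192.7·0.11 + 192.7·0.01 + 5.1·0.93 = 32.677 m².
V = 770.88 m³. Required absorption A₂ = 0.161 × 770.88 / 1.44 = 86.189 sabins.
Additional absorption ΔA = 86.189 − 32.677 = 53.5 sabins.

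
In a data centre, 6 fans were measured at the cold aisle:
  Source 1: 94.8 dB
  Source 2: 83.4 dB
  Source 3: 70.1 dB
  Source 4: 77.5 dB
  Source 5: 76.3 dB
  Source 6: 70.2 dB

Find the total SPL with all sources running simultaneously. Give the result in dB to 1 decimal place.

95.3 dB

Sum in the linear (power) domain: Σ 10^(Lᵢ/10) = 10^(94.8/10) + 10^(83.4/10) + 10^(70.1/10) + 10^(77.5/10) + 10^(76.3/10) + 10^(70.2/10) = 3.358e+09.
Combined level = 10 log₁₀(3.358e+09) = 95.3 dB.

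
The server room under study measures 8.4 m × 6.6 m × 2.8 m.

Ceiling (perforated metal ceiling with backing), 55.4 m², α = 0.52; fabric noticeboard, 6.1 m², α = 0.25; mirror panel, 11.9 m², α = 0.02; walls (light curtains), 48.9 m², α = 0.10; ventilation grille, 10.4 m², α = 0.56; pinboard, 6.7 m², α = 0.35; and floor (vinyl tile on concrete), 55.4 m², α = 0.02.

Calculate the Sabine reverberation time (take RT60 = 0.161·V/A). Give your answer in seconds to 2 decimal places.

A = Σ Sᵢαᵢ = 55.4*0.52 + 6.1*0.25 + 11.9*0.02 + 48.9*0.10 + 10.4*0.56 + 6.7*0.35 + 55.4*0.02 = 44.738 sabins.
V = 8.4·6.6·2.8 = 155.232 m³.
T = 0.161 V/A = 0.161·155.232/44.738 = 0.56 s.

0.56 seconds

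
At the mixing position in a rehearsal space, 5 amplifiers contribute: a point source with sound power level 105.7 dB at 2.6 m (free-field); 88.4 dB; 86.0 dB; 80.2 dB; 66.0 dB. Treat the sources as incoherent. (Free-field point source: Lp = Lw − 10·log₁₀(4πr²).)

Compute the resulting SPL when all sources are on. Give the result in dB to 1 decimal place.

Source at 2.6 m: Lp = 105.7 − 10·log₁₀(4π·2.6²) = 105.7 − 10·log₁₀(84.949) = 86.4 dB.
Converting to relative power and adding: 10^(86.4/10) + 10^(88.4/10) + 10^(86.0/10) + 10^(80.2/10) + 10^(66.0/10) = 1.635e+09.
L_total = 10·log₁₀(1.635e+09) = 92.1 dB.

92.1 dB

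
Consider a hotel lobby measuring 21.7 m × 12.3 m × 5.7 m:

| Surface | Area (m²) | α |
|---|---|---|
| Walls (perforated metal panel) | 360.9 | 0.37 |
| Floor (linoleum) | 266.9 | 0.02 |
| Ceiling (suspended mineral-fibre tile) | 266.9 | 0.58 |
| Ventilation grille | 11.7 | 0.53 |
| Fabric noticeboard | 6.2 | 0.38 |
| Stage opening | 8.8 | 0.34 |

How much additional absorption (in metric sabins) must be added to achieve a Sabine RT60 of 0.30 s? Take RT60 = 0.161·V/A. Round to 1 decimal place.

Total absorption A₁ = 360.9·0.37 + 266.9·0.02 + 266.9·0.58 + 11.7·0.53 + 6.2·0.38 + 8.8·0.34
  = 133.533 + 5.338 + 154.802 + 6.201 + 2.356 + 2.992 = 305.222 m² sabins.
Target A₂ = 0.161·1521.387/0.30 = 816.478 sabins (V = 1521.387 m³).
Shortfall: 816.478 − 305.222 = 511.3 sabins.

511.3 sabins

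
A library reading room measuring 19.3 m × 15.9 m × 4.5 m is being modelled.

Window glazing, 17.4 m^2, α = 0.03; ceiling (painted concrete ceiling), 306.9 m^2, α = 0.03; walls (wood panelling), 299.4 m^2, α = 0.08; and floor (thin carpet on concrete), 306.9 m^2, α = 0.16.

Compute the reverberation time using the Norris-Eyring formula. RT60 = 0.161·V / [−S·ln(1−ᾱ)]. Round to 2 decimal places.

2.56 seconds

S = Σ Sᵢ = 930.6 m^2.
Σ(Sᵢαᵢ) = 17.4·0.03 + 306.9·0.03 + 299.4·0.08 + 306.9·0.16 = 82.785.
Mean coefficient ᾱ = A/S = 0.0890.
−S·ln(1−ᾱ) = −930.6 × ln(1 − 0.0890) = 86.743.
V = 19.3 × 15.9 × 4.5 = 1380.915 m³.
RT60 = 0.161 × 1380.915 / 86.743 = 2.56 s.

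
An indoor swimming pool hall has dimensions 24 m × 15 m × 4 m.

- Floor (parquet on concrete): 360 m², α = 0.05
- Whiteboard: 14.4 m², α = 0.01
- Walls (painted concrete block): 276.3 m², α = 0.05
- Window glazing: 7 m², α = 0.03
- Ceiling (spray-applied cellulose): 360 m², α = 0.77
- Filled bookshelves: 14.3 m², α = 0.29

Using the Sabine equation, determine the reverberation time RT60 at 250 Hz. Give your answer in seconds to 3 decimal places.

0.739 s

A = Σ Sᵢαᵢ = 360·0.05 + 14.4·0.01 + 276.3·0.05 + 7·0.03 + 360·0.77 + 14.3·0.29 = 313.516 sabins.
Room volume: 1440 m³.
Sabine: RT60 = 0.161 × 1440 / 313.516 = 0.739 s.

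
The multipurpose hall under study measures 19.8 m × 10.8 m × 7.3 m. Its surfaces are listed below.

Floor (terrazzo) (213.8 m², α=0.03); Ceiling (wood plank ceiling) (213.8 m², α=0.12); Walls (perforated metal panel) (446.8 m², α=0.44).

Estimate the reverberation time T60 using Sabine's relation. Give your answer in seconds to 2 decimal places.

1.10 sec

Total absorption A = 213.8*0.03 + 213.8*0.12 + 446.8*0.44
  = 6.414 + 25.656 + 196.592 = 228.662 m² sabins.
V = 19.8·10.8·7.3 = 1561.032 m³.
T = 0.161 V/A = 0.161·1561.032/228.662 = 1.10 s.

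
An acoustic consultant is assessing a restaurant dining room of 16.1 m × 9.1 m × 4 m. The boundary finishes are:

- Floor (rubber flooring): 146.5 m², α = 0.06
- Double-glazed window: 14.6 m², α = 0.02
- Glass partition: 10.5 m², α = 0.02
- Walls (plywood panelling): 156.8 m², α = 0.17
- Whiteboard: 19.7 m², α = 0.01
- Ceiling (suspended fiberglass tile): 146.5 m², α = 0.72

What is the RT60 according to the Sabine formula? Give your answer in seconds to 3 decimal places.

Summing Sᵢαᵢ: 8.790 + 0.292 + 0.210 + 26.656 + 0.197 + 105.480 → A = 141.625 sabins.
Volume V = 16.1 × 9.1 × 4 = 586.04 m³.
Sabine: RT60 = 0.161 × 586.04 / 141.625 = 0.666 s.

0.666 sec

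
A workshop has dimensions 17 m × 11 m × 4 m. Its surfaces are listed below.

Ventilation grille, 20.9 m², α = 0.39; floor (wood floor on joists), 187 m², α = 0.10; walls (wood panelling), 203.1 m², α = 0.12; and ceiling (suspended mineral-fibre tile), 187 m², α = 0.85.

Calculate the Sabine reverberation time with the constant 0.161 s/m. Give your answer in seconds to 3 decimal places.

0.573 seconds

A = Σ Sᵢαᵢ = 20.9×0.39 + 187×0.10 + 203.1×0.12 + 187×0.85 = 210.173 sabins.
Volume V = 17 × 11 × 4 = 748 m³.
Sabine: RT60 = 0.161 × 748 / 210.173 = 0.573 s.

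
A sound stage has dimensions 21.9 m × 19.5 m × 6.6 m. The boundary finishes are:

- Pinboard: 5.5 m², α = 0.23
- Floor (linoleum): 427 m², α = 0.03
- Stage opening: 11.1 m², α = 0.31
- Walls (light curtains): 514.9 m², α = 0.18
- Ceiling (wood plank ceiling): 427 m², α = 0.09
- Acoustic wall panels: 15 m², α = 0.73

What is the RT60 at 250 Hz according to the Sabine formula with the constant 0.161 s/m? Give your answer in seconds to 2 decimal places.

2.84 s

A = Σ Sᵢαᵢ = 5.5×0.23 + 427×0.03 + 11.1×0.31 + 514.9×0.18 + 427×0.09 + 15×0.73 = 159.578 sabins.
Room volume: 2818.53 m³.
RT60 = 0.161 · V / A = 0.161 × 2818.53 / 159.578 = 2.84 s.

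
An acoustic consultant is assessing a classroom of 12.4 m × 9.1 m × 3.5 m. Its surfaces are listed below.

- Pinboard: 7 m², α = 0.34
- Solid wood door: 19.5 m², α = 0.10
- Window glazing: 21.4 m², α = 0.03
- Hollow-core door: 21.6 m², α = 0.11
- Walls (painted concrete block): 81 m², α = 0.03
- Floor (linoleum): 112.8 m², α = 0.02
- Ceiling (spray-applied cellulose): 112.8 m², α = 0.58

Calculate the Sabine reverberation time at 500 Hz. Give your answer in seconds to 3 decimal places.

Equivalent absorption area: A = 7·0.34 + 19.5·0.10 + 21.4·0.03 + 21.6·0.11 + 81·0.03 + 112.8·0.02 + 112.8·0.58 = 77.458 m².
Room volume: 394.94 m³.
Sabine: RT60 = 0.161 × 394.94 / 77.458 = 0.821 s.

0.821 s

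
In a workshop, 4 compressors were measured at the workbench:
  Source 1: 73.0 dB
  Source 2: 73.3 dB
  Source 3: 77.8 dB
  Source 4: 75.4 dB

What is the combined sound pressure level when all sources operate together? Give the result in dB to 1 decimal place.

Sum in the linear (power) domain: Σ 10^(Lᵢ/10) = 10^(73.0/10) + 10^(73.3/10) + 10^(77.8/10) + 10^(75.4/10) = 1.363e+08.
Back to dB: 10·log₁₀ Σ = 81.3 dB.

81.3 dB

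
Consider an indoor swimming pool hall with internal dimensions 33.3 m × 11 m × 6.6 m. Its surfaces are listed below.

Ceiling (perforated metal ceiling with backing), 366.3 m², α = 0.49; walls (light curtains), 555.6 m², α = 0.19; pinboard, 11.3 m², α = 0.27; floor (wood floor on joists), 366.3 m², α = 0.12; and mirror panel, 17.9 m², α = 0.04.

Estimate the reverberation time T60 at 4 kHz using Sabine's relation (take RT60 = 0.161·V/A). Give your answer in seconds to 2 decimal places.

1.17 seconds

Summing Sᵢαᵢ: 179.487 + 105.564 + 3.051 + 43.956 + 0.716 → A = 332.774 sabins.
Room volume: 2417.58 m³.
RT60 = 0.161 · V / A = 0.161 × 2417.58 / 332.774 = 1.17 s.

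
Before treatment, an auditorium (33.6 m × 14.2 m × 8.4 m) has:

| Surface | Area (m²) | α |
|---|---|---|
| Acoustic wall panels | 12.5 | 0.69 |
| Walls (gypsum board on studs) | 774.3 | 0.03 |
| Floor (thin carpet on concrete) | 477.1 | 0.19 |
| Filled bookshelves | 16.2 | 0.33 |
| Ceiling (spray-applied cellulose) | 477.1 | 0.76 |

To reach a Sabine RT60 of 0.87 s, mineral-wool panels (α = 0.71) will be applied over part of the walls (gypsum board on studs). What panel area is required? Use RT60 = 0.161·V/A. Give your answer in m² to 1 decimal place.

369.5

Summing Sᵢαᵢ: 8.625 + 23.229 + 90.649 + 5.346 + 362.596 → A₁ = 490.445 sabins.
Required A₂ = 0.161·4007.808/0.87 = 741.675 sabins.
Absorption to add: 741.675 − 490.445 = 251.230 sabins.
Net gain per m²: Δα = 0.71 − 0.03 = 0.68.
Area = ΔA/Δα = 251.230/0.68 = 369.5 m².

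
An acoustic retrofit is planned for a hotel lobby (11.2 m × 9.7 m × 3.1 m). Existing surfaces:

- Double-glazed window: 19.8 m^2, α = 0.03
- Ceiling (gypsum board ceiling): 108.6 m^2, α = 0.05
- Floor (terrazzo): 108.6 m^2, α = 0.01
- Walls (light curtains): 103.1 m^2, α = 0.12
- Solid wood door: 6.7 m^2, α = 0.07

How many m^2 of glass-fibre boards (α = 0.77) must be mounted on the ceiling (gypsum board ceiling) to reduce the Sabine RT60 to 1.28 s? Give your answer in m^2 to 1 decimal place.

31.1

Total absorption A₁ = 19.8·0.03 + 108.6·0.05 + 108.6·0.01 + 103.1·0.12 + 6.7·0.07
  = 0.594 + 5.430 + 1.086 + 12.372 + 0.469 = 19.951 m^2 sabins.
Required A₂ = 0.161·336.784/1.28 = 42.361 sabins.
Absorption to add: 42.361 − 19.951 = 22.410 sabins.
Net gain per m^2: Δα = 0.77 − 0.05 = 0.72.
Area = ΔA/Δα = 22.410/0.72 = 31.1 m^2.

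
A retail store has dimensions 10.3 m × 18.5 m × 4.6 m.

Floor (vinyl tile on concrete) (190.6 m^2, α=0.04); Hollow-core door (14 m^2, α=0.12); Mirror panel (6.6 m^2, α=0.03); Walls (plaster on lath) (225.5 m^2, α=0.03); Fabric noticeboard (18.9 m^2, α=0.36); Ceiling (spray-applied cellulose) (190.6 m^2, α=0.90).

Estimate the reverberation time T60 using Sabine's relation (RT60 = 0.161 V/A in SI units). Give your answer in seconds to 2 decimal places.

Total absorption A = 190.6*0.04 + 14*0.12 + 6.6*0.03 + 225.5*0.03 + 18.9*0.36 + 190.6*0.90
  = 7.624 + 1.680 + 0.198 + 6.765 + 6.804 + 171.540 = 194.611 m^2 sabins.
V = 10.3·18.5·4.6 = 876.53 m³.
T = 0.161 V/A = 0.161·876.53/194.611 = 0.73 s.

0.73 s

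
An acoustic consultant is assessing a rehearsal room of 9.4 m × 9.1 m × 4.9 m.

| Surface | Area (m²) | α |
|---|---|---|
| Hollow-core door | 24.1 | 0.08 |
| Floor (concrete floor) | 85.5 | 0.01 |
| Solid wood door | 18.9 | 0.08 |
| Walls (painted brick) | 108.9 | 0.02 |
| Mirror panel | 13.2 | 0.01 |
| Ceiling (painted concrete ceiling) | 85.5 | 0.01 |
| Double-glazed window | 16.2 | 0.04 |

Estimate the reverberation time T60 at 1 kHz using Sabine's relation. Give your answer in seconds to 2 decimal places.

8.32 seconds

A = Σ Sᵢαᵢ = 24.1*0.08 + 85.5*0.01 + 18.9*0.08 + 108.9*0.02 + 13.2*0.01 + 85.5*0.01 + 16.2*0.04 = 8.108 sabins.
Room volume: 419.146 m³.
RT60 = 0.161 · V / A = 0.161 × 419.146 / 8.108 = 8.32 s.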